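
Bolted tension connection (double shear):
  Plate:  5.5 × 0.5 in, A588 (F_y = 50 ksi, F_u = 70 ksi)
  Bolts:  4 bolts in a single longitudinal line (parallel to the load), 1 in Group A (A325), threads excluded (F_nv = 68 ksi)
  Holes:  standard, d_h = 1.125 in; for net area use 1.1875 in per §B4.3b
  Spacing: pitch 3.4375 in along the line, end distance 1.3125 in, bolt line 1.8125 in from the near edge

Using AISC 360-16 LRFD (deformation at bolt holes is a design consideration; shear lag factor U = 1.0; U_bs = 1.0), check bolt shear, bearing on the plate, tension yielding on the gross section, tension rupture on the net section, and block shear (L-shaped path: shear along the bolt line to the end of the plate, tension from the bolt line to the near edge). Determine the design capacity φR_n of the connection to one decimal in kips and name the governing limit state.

113.2 kips (net-section rupture governs)

Bolt shear: A_b = π(1)²/4 = 0.7854 in². φR_n = 0.75 × 68 × 0.7854 × 4 × 2 = 320.4 kips.
Bearing (0.5 in plate, F_u = 70 ksi): end bolts L_c = 1.3125 − 1.125/2 = 0.75, R_n = min(1.2×0.75×0.5×70, 2.4×1×0.5×70) = 31.5 kips/bolt; interior L_c = 3.4375 − 1.125 = 2.3125, R_n = 84 kips/bolt. φR_n = 0.75 × (1×31.5 + 3×84) = 212.6 kips.
Tension yield (gross): A_g = 5.5×0.5 = 2.75 in². φR_n = 0.90 × 50 × 2.75 = 123.8 kips.
Tension rupture (net): A_n = (5.5 − 1×1.1875)×0.5 = 2.1563 in² (U = 1.0, A_e = A_n). φR_n = 0.75 × 70 × 2.1563 = 113.2 kips.
Block shear: shear path 1×[1.3125+3×3.4375] = 1×11.625 in, A_gv = 5.8125, A_nv = 1×(11.625 − 3.5×1.1875)×0.5 = 3.7344 in²; tension to near edge: (1.8125 − 0.5×1.1875)×0.5 = 0.60938 in². R_n = min(0.6×70×3.7344, 0.6×50×5.8125) + 1.0×70×0.60938 = min(156.84, 174.38) + 42.657 = 199.5 kips. φR_n = 0.75 × 199.5 = 149.6 kips.
Governing: min(320.4, 212.6, 123.8, 113.2, 149.6) = 113.2 kips → net-section rupture.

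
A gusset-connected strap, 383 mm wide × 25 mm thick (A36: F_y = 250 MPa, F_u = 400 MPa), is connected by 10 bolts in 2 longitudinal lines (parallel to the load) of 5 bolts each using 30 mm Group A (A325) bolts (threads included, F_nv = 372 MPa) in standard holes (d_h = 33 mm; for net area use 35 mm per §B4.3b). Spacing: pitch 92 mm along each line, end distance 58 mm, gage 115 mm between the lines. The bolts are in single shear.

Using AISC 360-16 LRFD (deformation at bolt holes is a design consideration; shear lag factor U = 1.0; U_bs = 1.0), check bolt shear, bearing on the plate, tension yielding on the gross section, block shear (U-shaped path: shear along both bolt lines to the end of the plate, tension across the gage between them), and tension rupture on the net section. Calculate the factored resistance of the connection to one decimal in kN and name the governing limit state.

Bolt shear: A_b = π(30)²/4 = 706.86 mm². φR_n = 0.75 × 372 × 706.86 × 10 × 1 = 1972.1 kN.
Bearing (25 mm plate, F_u = 400 MPa): end bolts L_c = 58 − 33/2 = 41.5, R_n = min(1.2×41.5×25×400, 2.4×30×25×400) = 498 kN/bolt; interior L_c = 92 − 33 = 59, R_n = 708 kN/bolt. φR_n = 0.75 × (2×498 + 8×708) = 4995.0 kN.
Tension yield (gross): A_g = 383×25 = 9575 mm². φR_n = 0.90 × 250 × 9575 = 2154.4 kN.
Block shear: shear path 2×[58+4×92] = 2×426 mm, A_gv = 21300, A_nv = 2×(426 − 4.5×35)×25 = 13425 mm²; tension across gage: (115 − 1×35)×25 = 2000 mm². R_n = min(0.6×400×13425, 0.6×250×21300) + 1.0×400×2000 = min(3222, 3195) + 800 = 3995 kN. φR_n = 0.75 × 3995 = 2996.3 kN.
Tension rupture (net): A_n = (383 − 2×35)×25 = 7825 mm² (U = 1.0, A_e = A_n). φR_n = 0.75 × 400 × 7825 = 2347.5 kN.
Governing: min(1972.1, 4995.0, 2154.4, 2996.3, 2347.5) = 1972.1 kN → bolt shear.

1972.1 kN (bolt shear governs)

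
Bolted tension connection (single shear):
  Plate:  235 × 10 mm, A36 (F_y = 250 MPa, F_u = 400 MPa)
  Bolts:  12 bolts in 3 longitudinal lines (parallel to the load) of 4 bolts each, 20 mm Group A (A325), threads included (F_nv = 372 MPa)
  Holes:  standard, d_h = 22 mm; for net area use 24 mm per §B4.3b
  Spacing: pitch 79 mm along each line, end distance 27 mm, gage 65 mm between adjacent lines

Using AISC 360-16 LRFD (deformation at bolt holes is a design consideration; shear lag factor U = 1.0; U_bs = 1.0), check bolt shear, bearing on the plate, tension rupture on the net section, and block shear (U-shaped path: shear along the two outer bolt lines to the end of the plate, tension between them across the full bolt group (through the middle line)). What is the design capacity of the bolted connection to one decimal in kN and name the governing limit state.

Bolt shear: A_b = π(20)²/4 = 314.16 mm². φR_n = 0.75 × 372 × 314.16 × 12 × 1 = 1051.8 kN.
Bearing (10 mm plate, F_u = 400 MPa): end bolts L_c = 27 − 22/2 = 16, R_n = min(1.2×16×10×400, 2.4×20×10×400) = 76.8 kN/bolt; interior L_c = 79 − 22 = 57, R_n = 192 kN/bolt. φR_n = 0.75 × (3×76.8 + 9×192) = 1468.8 kN.
Tension rupture (net): A_n = (235 − 3×24)×10 = 1630 mm² (U = 1.0, A_e = A_n). φR_n = 0.75 × 400 × 1630 = 489.0 kN.
Block shear: shear path 2×[27+3×79] = 2×264 mm, A_gv = 5280, A_nv = 2×(264 − 3.5×24)×10 = 3600 mm²; tension across gage: (130 − 2×24)×10 = 820 mm². R_n = min(0.6×400×3600, 0.6×250×5280) + 1.0×400×820 = min(864, 792) + 328 = 1120 kN. φR_n = 0.75 × 1120 = 840.0 kN.
Governing: min(1051.8, 1468.8, 489.0, 840.0) = 489.0 kN → net-section rupture.

489.0 kN (net-section rupture governs)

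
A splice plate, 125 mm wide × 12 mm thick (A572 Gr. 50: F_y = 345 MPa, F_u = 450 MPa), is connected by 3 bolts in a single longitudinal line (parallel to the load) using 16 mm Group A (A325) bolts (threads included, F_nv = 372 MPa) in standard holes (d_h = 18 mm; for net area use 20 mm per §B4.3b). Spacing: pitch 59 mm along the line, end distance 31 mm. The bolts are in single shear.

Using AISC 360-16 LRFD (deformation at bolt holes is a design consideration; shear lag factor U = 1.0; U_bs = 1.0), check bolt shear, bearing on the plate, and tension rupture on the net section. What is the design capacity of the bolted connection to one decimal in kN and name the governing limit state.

Bolt shear: A_b = π(16)²/4 = 201.06 mm². φR_n = 0.75 × 372 × 201.06 × 3 × 1 = 168.3 kN.
Bearing (12 mm plate, F_u = 450 MPa): end bolts L_c = 31 − 18/2 = 22, R_n = min(1.2×22×12×450, 2.4×16×12×450) = 142.56 kN/bolt; interior L_c = 59 − 18 = 41, R_n = 207.36 kN/bolt. φR_n = 0.75 × (1×142.56 + 2×207.36) = 418.0 kN.
Tension rupture (net): A_n = (125 − 1×20)×12 = 1260 mm² (U = 1.0, A_e = A_n). φR_n = 0.75 × 450 × 1260 = 425.3 kN.
Governing: min(168.3, 418.0, 425.3) = 168.3 kN → bolt shear.

168.3 kN (bolt shear governs)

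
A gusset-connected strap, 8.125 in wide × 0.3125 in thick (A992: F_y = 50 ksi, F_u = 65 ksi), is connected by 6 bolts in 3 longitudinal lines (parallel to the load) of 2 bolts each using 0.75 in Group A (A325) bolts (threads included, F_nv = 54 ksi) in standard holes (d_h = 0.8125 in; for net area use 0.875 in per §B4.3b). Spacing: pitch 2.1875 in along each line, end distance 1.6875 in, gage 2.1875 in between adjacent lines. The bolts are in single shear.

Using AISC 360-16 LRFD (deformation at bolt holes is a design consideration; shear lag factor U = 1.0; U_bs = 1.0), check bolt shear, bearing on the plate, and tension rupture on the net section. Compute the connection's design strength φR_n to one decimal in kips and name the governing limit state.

Bolt shear: A_b = π(0.75)²/4 = 0.44179 in². φR_n = 0.75 × 54 × 0.44179 × 6 × 1 = 107.4 kips.
Bearing (0.3125 in plate, F_u = 65 ksi): end bolts L_c = 1.6875 − 0.8125/2 = 1.28125, R_n = min(1.2×1.28125×0.3125×65, 2.4×0.75×0.3125×65) = 31.23 kips/bolt; interior L_c = 2.1875 − 0.8125 = 1.375, R_n = 33.516 kips/bolt. φR_n = 0.75 × (3×31.23 + 3×33.516) = 145.7 kips.
Tension rupture (net): A_n = (8.125 − 3×0.875)×0.3125 = 1.7188 in² (U = 1.0, A_e = A_n). φR_n = 0.75 × 65 × 1.7188 = 83.8 kips.
Governing: min(107.4, 145.7, 83.8) = 83.8 kips → net-section rupture.

83.8 kips (net-section rupture governs)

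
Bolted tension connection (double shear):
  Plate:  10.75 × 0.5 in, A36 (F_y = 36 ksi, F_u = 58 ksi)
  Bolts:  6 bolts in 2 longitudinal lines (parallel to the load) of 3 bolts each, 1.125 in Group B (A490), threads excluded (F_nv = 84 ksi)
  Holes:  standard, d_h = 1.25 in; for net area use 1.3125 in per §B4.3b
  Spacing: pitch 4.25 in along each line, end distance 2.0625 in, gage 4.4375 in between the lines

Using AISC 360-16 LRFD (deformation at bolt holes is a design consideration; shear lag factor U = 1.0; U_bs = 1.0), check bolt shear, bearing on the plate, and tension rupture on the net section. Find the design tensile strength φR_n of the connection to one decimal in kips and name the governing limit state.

176.7 kips (net-section rupture governs)

Bolt shear: A_b = π(1.125)²/4 = 0.99402 in². φR_n = 0.75 × 84 × 0.99402 × 6 × 2 = 751.5 kips.
Bearing (0.5 in plate, F_u = 58 ksi): end bolts L_c = 2.0625 − 1.25/2 = 1.4375, R_n = min(1.2×1.4375×0.5×58, 2.4×1.125×0.5×58) = 50.025 kips/bolt; interior L_c = 4.25 − 1.25 = 3, R_n = 78.3 kips/bolt. φR_n = 0.75 × (2×50.025 + 4×78.3) = 309.9 kips.
Tension rupture (net): A_n = (10.75 − 2×1.3125)×0.5 = 4.0625 in² (U = 1.0, A_e = A_n). φR_n = 0.75 × 58 × 4.0625 = 176.7 kips.
Governing: min(751.5, 309.9, 176.7) = 176.7 kips → net-section rupture.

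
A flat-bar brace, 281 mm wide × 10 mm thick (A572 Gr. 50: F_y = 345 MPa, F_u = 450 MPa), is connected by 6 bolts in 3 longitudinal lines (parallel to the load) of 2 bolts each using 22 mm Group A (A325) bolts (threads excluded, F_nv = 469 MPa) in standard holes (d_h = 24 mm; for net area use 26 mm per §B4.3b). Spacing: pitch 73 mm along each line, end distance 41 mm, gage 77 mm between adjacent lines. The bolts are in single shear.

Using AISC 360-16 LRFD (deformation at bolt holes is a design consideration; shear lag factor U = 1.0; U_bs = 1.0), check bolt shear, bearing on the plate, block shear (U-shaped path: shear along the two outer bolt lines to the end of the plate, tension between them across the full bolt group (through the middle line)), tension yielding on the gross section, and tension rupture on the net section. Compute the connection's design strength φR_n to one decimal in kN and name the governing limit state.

Bolt shear: A_b = π(22)²/4 = 380.13 mm². φR_n = 0.75 × 469 × 380.13 × 6 × 1 = 802.3 kN.
Bearing (10 mm plate, F_u = 450 MPa): end bolts L_c = 41 − 24/2 = 29, R_n = min(1.2×29×10×450, 2.4×22×10×450) = 156.6 kN/bolt; interior L_c = 73 − 24 = 49, R_n = 237.6 kN/bolt. φR_n = 0.75 × (3×156.6 + 3×237.6) = 887.0 kN.
Block shear: shear path 2×[41+1×73] = 2×114 mm, A_gv = 2280, A_nv = 2×(114 − 1.5×26)×10 = 1500 mm²; tension across gage: (154 − 2×26)×10 = 1020 mm². R_n = min(0.6×450×1500, 0.6×345×2280) + 1.0×450×1020 = min(405, 471.96) + 459 = 864 kN. φR_n = 0.75 × 864 = 648.0 kN.
Tension yield (gross): A_g = 281×10 = 2810 mm². φR_n = 0.90 × 345 × 2810 = 872.5 kN.
Tension rupture (net): A_n = (281 − 3×26)×10 = 2030 mm² (U = 1.0, A_e = A_n). φR_n = 0.75 × 450 × 2030 = 685.1 kN.
Governing: min(802.3, 887.0, 648.0, 872.5, 685.1) = 648.0 kN → block shear.

648.0 kN (block shear governs)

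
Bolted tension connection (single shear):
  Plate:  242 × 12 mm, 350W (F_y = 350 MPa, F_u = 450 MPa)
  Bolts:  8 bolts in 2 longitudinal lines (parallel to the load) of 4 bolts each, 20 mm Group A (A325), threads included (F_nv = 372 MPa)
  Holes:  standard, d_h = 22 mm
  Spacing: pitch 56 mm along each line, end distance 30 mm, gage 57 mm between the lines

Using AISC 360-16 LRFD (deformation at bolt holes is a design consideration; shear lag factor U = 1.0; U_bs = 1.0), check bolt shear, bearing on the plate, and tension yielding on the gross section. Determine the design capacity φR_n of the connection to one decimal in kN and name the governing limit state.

701.2 kN (bolt shear governs)

Bolt shear: A_b = π(20)²/4 = 314.16 mm². φR_n = 0.75 × 372 × 314.16 × 8 × 1 = 701.2 kN.
Bearing (12 mm plate, F_u = 450 MPa): end bolts L_c = 30 − 22/2 = 19, R_n = min(1.2×19×12×450, 2.4×20×12×450) = 123.12 kN/bolt; interior L_c = 56 − 22 = 34, R_n = 220.32 kN/bolt. φR_n = 0.75 × (2×123.12 + 6×220.32) = 1176.1 kN.
Tension yield (gross): A_g = 242×12 = 2904 mm². φR_n = 0.90 × 350 × 2904 = 914.8 kN.
Governing: min(701.2, 1176.1, 914.8) = 701.2 kN → bolt shear.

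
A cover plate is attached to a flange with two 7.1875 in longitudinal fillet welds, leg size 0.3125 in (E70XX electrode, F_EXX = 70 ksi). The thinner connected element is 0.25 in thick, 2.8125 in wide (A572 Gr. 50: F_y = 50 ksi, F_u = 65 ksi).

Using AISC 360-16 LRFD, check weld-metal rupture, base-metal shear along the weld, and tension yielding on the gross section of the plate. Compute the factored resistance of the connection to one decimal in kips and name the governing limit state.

31.6 kips (gross-section yield governs)

Weld metal: throat = 0.707×0.3125 = 0.22094 in, L = 2×7.1875 = 14.375 in. φR_n = 0.75 × 0.6 × 70 × 0.22094 × 14.375 = 100.0 kips.
Base metal shear (0.25 in plate): yield φR_n = 1.0×0.6×50×0.25×14.375 = 107.8 kips; rupture φR_n = 0.75×0.6×65×0.25×14.375 = 105.1 kips; take 105.1 kips (rupture).
Tension yield (gross): A_g = 2.8125×0.25 = 0.70313 in². φR_n = 0.90 × 50 × 0.70313 = 31.6 kips.
Governing: min(100.0, 105.1, 31.6) = 31.6 kips → gross-section yield.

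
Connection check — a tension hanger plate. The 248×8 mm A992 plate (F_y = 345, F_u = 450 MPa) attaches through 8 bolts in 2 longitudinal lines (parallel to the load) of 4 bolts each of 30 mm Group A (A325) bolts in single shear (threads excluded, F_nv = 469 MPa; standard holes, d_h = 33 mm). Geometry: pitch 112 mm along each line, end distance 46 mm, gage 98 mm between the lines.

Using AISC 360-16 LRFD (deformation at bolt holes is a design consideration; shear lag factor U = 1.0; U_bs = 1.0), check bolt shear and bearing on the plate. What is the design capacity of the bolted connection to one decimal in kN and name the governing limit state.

Bolt shear: A_b = π(30)²/4 = 706.86 mm². φR_n = 0.75 × 469 × 706.86 × 8 × 1 = 1989.1 kN.
Bearing (8 mm plate, F_u = 450 MPa): end bolts L_c = 46 − 33/2 = 29.5, R_n = min(1.2×29.5×8×450, 2.4×30×8×450) = 127.44 kN/bolt; interior L_c = 112 − 33 = 79, R_n = 259.2 kN/bolt. φR_n = 0.75 × (2×127.44 + 6×259.2) = 1357.6 kN.
Governing: min(1989.1, 1357.6) = 1357.6 kN → bearing.

1357.6 kN (bearing governs)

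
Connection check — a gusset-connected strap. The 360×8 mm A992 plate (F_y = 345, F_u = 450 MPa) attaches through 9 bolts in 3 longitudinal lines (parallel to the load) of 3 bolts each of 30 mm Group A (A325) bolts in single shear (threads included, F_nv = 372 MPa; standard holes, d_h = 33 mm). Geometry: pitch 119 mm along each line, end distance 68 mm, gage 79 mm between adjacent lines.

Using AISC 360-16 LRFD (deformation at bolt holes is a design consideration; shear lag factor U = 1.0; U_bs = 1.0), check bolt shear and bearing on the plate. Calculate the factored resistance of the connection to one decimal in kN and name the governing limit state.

Bolt shear: A_b = π(30)²/4 = 706.86 mm². φR_n = 0.75 × 372 × 706.86 × 9 × 1 = 1774.9 kN.
Bearing (8 mm plate, F_u = 450 MPa): end bolts L_c = 68 − 33/2 = 51.5, R_n = min(1.2×51.5×8×450, 2.4×30×8×450) = 222.48 kN/bolt; interior L_c = 119 − 33 = 86, R_n = 259.2 kN/bolt. φR_n = 0.75 × (3×222.48 + 6×259.2) = 1667.0 kN.
Governing: min(1774.9, 1667.0) = 1667.0 kN → bearing.

1667.0 kN (bearing governs)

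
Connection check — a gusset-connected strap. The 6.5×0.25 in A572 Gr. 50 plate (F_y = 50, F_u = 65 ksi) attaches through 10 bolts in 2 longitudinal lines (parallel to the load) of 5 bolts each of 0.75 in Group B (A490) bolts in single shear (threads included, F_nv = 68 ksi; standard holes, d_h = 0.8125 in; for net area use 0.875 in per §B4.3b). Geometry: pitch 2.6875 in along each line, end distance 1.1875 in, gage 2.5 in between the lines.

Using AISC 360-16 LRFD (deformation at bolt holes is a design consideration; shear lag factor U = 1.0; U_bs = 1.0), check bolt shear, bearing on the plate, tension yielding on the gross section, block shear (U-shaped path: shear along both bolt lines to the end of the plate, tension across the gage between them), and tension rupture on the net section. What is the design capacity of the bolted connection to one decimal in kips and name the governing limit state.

Bolt shear: A_b = π(0.75)²/4 = 0.44179 in². φR_n = 0.75 × 68 × 0.44179 × 10 × 1 = 225.3 kips.
Bearing (0.25 in plate, F_u = 65 ksi): end bolts L_c = 1.1875 − 0.8125/2 = 0.78125, R_n = min(1.2×0.78125×0.25×65, 2.4×0.75×0.25×65) = 15.234 kips/bolt; interior L_c = 2.6875 − 0.8125 = 1.875, R_n = 29.25 kips/bolt. φR_n = 0.75 × (2×15.234 + 8×29.25) = 198.4 kips.
Tension yield (gross): A_g = 6.5×0.25 = 1.625 in². φR_n = 0.90 × 50 × 1.625 = 73.1 kips.
Block shear: shear path 2×[1.1875+4×2.6875] = 2×11.9375 in, A_gv = 5.9688, A_nv = 2×(11.9375 − 4.5×0.875)×0.25 = 4 in²; tension across gage: (2.5 − 1×0.875)×0.25 = 0.40625 in². R_n = min(0.6×65×4, 0.6×50×5.9688) + 1.0×65×0.40625 = min(156, 179.06) + 26.406 = 182.41 kips. φR_n = 0.75 × 182.41 = 136.8 kips.
Tension rupture (net): A_n = (6.5 − 2×0.875)×0.25 = 1.1875 in² (U = 1.0, A_e = A_n). φR_n = 0.75 × 65 × 1.1875 = 57.9 kips.
Governing: min(225.3, 198.4, 73.1, 136.8, 57.9) = 57.9 kips → net-section rupture.

57.9 kips (net-section rupture governs)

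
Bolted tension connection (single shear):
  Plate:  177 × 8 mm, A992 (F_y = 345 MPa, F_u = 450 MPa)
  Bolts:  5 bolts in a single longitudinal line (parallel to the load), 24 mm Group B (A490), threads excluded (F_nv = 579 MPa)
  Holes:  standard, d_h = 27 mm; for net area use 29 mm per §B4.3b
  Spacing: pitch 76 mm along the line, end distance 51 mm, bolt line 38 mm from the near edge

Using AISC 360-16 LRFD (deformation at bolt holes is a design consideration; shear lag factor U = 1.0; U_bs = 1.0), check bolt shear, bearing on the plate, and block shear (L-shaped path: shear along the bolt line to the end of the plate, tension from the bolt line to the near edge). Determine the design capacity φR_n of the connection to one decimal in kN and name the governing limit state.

Bolt shear: A_b = π(24)²/4 = 452.39 mm². φR_n = 0.75 × 579 × 452.39 × 5 × 1 = 982.3 kN.
Bearing (8 mm plate, F_u = 450 MPa): end bolts L_c = 51 − 27/2 = 37.5, R_n = min(1.2×37.5×8×450, 2.4×24×8×450) = 162 kN/bolt; interior L_c = 76 − 27 = 49, R_n = 207.36 kN/bolt. φR_n = 0.75 × (1×162 + 4×207.36) = 743.6 kN.
Block shear: shear path 1×[51+4×76] = 1×355 mm, A_gv = 2840, A_nv = 1×(355 − 4.5×29)×8 = 1796 mm²; tension to near edge: (38 − 0.5×29)×8 = 188 mm². R_n = min(0.6×450×1796, 0.6×345×2840) + 1.0×450×188 = min(484.92, 587.88) + 84.6 = 569.52 kN. φR_n = 0.75 × 569.52 = 427.1 kN.
Governing: min(982.3, 743.6, 427.1) = 427.1 kN → block shear.

427.1 kN (block shear governs)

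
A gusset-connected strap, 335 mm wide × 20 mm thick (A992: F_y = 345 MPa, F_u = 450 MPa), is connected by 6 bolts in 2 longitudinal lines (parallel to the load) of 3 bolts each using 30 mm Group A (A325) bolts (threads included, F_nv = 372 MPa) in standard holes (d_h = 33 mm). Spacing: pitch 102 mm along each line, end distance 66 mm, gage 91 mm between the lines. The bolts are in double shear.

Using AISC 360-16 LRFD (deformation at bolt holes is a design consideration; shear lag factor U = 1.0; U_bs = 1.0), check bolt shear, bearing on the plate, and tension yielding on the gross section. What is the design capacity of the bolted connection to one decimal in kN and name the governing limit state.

Bolt shear: A_b = π(30)²/4 = 706.86 mm². φR_n = 0.75 × 372 × 706.86 × 6 × 2 = 2366.6 kN.
Bearing (20 mm plate, F_u = 450 MPa): end bolts L_c = 66 − 33/2 = 49.5, R_n = min(1.2×49.5×20×450, 2.4×30×20×450) = 534.6 kN/bolt; interior L_c = 102 − 33 = 69, R_n = 648 kN/bolt. φR_n = 0.75 × (2×534.6 + 4×648) = 2745.9 kN.
Tension yield (gross): A_g = 335×20 = 6700 mm². φR_n = 0.90 × 345 × 6700 = 2080.4 kN.
Governing: min(2366.6, 2745.9, 2080.4) = 2080.4 kN → gross-section yield.

2080.4 kN (gross-section yield governs)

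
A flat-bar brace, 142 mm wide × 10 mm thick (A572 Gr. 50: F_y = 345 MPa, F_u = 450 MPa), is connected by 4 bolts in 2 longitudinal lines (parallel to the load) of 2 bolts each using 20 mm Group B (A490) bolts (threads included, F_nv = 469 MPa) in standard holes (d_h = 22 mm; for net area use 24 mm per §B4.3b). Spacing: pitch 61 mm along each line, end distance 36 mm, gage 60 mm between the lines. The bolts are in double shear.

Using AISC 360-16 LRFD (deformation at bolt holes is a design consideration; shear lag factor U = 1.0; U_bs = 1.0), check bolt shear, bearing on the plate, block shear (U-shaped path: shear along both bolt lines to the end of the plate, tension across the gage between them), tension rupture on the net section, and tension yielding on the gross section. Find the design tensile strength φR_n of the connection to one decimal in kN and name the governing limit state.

317.3 kN (net-section rupture governs)

Bolt shear: A_b = π(20)²/4 = 314.16 mm². φR_n = 0.75 × 469 × 314.16 × 4 × 2 = 884.0 kN.
Bearing (10 mm plate, F_u = 450 MPa): end bolts L_c = 36 − 22/2 = 25, R_n = min(1.2×25×10×450, 2.4×20×10×450) = 135 kN/bolt; interior L_c = 61 − 22 = 39, R_n = 210.6 kN/bolt. φR_n = 0.75 × (2×135 + 2×210.6) = 518.4 kN.
Block shear: shear path 2×[36+1×61] = 2×97 mm, A_gv = 1940, A_nv = 2×(97 − 1.5×24)×10 = 1220 mm²; tension across gage: (60 − 1×24)×10 = 360 mm². R_n = min(0.6×450×1220, 0.6×345×1940) + 1.0×450×360 = min(329.4, 401.58) + 162 = 491.4 kN. φR_n = 0.75 × 491.4 = 368.6 kN.
Tension rupture (net): A_n = (142 − 2×24)×10 = 940 mm² (U = 1.0, A_e = A_n). φR_n = 0.75 × 450 × 940 = 317.3 kN.
Tension yield (gross): A_g = 142×10 = 1420 mm². φR_n = 0.90 × 345 × 1420 = 440.9 kN.
Governing: min(884.0, 518.4, 368.6, 317.3, 440.9) = 317.3 kN → net-section rupture.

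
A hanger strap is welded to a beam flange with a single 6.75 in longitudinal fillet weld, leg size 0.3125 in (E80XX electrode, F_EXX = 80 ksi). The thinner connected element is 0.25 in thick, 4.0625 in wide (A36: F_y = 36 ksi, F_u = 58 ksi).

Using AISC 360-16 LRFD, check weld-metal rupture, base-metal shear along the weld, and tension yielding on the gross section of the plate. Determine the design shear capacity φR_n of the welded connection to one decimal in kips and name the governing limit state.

32.9 kips (gross-section yield governs)

Weld metal: throat = 0.707×0.3125 = 0.22094 in, L = 6.75 in. φR_n = 0.75 × 0.6 × 80 × 0.22094 × 6.75 = 53.7 kips.
Base metal shear (0.25 in plate): yield φR_n = 1.0×0.6×36×0.25×6.75 = 36.5 kips; rupture φR_n = 0.75×0.6×58×0.25×6.75 = 44.0 kips; take 36.5 kips (yield).
Tension yield (gross): A_g = 4.0625×0.25 = 1.0156 in². φR_n = 0.90 × 36 × 1.0156 = 32.9 kips.
Governing: min(53.7, 36.5, 32.9) = 32.9 kips → gross-section yield.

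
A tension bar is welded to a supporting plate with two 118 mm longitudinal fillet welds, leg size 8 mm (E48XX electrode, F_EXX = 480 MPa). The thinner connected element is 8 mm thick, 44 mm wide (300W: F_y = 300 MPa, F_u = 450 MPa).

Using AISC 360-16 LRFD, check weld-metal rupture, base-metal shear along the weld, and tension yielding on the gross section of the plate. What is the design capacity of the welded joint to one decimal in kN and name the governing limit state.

Weld metal: throat = 0.707×8 = 5.656 mm, L = 2×118 = 236 mm. φR_n = 0.75 × 0.6 × 480 × 5.656 × 236 = 288.3 kN.
Base metal shear (8 mm plate): yield φR_n = 1.0×0.6×300×8×236 = 339.8 kN; rupture φR_n = 0.75×0.6×450×8×236 = 382.3 kN; take 339.8 kN (yield).
Tension yield (gross): A_g = 44×8 = 352 mm². φR_n = 0.90 × 300 × 352 = 95.0 kN.
Governing: min(288.3, 339.8, 95.0) = 95.0 kN → gross-section yield.

95.0 kN (gross-section yield governs)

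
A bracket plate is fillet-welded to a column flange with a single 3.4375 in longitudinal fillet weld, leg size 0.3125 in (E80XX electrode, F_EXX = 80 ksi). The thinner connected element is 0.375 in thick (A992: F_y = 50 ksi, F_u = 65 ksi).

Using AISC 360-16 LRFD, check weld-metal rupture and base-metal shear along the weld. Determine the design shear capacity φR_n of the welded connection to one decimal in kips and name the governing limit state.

Weld metal: throat = 0.707×0.3125 = 0.22094 in, L = 3.4375 in. φR_n = 0.75 × 0.6 × 80 × 0.22094 × 3.4375 = 27.3 kips.
Base metal shear (0.375 in plate): yield φR_n = 1.0×0.6×50×0.375×3.4375 = 38.7 kips; rupture φR_n = 0.75×0.6×65×0.375×3.4375 = 37.7 kips; take 37.7 kips (rupture).
Governing: min(27.3, 37.7) = 27.3 kips → weld metal.

27.3 kips (weld metal governs)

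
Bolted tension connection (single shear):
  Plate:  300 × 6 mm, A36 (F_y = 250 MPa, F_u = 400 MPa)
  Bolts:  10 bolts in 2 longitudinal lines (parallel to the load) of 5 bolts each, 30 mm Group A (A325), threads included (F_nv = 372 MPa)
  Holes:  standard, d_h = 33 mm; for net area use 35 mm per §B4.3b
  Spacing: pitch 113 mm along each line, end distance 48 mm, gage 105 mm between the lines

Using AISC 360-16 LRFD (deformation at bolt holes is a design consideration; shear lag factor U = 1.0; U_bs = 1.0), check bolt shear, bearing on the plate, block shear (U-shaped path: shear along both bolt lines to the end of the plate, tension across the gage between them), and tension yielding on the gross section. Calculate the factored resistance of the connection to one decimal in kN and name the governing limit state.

Bolt shear: A_b = π(30)²/4 = 706.86 mm². φR_n = 0.75 × 372 × 706.86 × 10 × 1 = 1972.1 kN.
Bearing (6 mm plate, F_u = 400 MPa): end bolts L_c = 48 − 33/2 = 31.5, R_n = min(1.2×31.5×6×400, 2.4×30×6×400) = 90.72 kN/bolt; interior L_c = 113 − 33 = 80, R_n = 172.8 kN/bolt. φR_n = 0.75 × (2×90.72 + 8×172.8) = 1172.9 kN.
Block shear: shear path 2×[48+4×113] = 2×500 mm, A_gv = 6000, A_nv = 2×(500 − 4.5×35)×6 = 4110 mm²; tension across gage: (105 − 1×35)×6 = 420 mm². R_n = min(0.6×400×4110, 0.6×250×6000) + 1.0×400×420 = min(986.4, 900) + 168 = 1068 kN. φR_n = 0.75 × 1068 = 801.0 kN.
Tension yield (gross): A_g = 300×6 = 1800 mm². φR_n = 0.90 × 250 × 1800 = 405.0 kN.
Governing: min(1972.1, 1172.9, 801.0, 405.0) = 405.0 kN → gross-section yield.

405.0 kN (gross-section yield governs)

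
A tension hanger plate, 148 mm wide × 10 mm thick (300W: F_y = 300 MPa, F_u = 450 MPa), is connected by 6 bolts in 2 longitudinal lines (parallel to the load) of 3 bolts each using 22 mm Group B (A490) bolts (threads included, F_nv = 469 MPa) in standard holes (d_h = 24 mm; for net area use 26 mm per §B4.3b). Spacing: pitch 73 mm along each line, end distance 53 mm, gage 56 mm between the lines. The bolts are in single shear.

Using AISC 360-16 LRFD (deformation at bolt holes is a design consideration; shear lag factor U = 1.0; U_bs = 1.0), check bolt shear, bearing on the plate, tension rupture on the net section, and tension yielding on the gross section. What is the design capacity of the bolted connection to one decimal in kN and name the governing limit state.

324.0 kN (net-section rupture governs)

Bolt shear: A_b = π(22)²/4 = 380.13 mm². φR_n = 0.75 × 469 × 380.13 × 6 × 1 = 802.3 kN.
Bearing (10 mm plate, F_u = 450 MPa): end bolts L_c = 53 − 24/2 = 41, R_n = min(1.2×41×10×450, 2.4×22×10×450) = 221.4 kN/bolt; interior L_c = 73 − 24 = 49, R_n = 237.6 kN/bolt. φR_n = 0.75 × (2×221.4 + 4×237.6) = 1044.9 kN.
Tension rupture (net): A_n = (148 − 2×26)×10 = 960 mm² (U = 1.0, A_e = A_n). φR_n = 0.75 × 450 × 960 = 324.0 kN.
Tension yield (gross): A_g = 148×10 = 1480 mm². φR_n = 0.90 × 300 × 1480 = 399.6 kN.
Governing: min(802.3, 1044.9, 324.0, 399.6) = 324.0 kN → net-section rupture.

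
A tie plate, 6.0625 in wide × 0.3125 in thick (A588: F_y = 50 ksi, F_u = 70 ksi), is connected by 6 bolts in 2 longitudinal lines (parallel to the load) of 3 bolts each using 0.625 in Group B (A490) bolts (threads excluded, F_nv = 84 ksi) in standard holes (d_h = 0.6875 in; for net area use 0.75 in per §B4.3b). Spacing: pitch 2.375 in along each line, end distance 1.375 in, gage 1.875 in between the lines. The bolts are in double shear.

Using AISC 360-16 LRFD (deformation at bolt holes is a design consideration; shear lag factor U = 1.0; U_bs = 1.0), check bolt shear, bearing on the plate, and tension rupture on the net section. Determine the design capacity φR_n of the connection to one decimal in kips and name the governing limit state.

Bolt shear: A_b = π(0.625)²/4 = 0.3068 in². φR_n = 0.75 × 84 × 0.3068 × 6 × 2 = 231.9 kips.
Bearing (0.3125 in plate, F_u = 70 ksi): end bolts L_c = 1.375 − 0.6875/2 = 1.03125, R_n = min(1.2×1.03125×0.3125×70, 2.4×0.625×0.3125×70) = 27.07 kips/bolt; interior L_c = 2.375 − 0.6875 = 1.6875, R_n = 32.813 kips/bolt. φR_n = 0.75 × (2×27.07 + 4×32.813) = 139.0 kips.
Tension rupture (net): A_n = (6.0625 − 2×0.75)×0.3125 = 1.4258 in² (U = 1.0, A_e = A_n). φR_n = 0.75 × 70 × 1.4258 = 74.9 kips.
Governing: min(231.9, 139.0, 74.9) = 74.9 kips → net-section rupture.

74.9 kips (net-section rupture governs)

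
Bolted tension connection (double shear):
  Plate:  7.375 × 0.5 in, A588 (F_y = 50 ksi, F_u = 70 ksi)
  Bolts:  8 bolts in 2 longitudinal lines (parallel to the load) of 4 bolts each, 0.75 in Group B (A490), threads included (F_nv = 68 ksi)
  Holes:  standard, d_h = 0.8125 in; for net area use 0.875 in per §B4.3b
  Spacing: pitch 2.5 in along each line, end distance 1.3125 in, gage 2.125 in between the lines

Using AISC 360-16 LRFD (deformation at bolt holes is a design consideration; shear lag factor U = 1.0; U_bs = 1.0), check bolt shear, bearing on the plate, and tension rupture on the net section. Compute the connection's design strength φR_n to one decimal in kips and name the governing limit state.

147.7 kips (net-section rupture governs)

Bolt shear: A_b = π(0.75)²/4 = 0.44179 in². φR_n = 0.75 × 68 × 0.44179 × 8 × 2 = 360.5 kips.
Bearing (0.5 in plate, F_u = 70 ksi): end bolts L_c = 1.3125 − 0.8125/2 = 0.90625, R_n = min(1.2×0.90625×0.5×70, 2.4×0.75×0.5×70) = 38.063 kips/bolt; interior L_c = 2.5 − 0.8125 = 1.6875, R_n = 63 kips/bolt. φR_n = 0.75 × (2×38.063 + 6×63) = 340.6 kips.
Tension rupture (net): A_n = (7.375 − 2×0.875)×0.5 = 2.8125 in² (U = 1.0, A_e = A_n). φR_n = 0.75 × 70 × 2.8125 = 147.7 kips.
Governing: min(360.5, 340.6, 147.7) = 147.7 kips → net-section rupture.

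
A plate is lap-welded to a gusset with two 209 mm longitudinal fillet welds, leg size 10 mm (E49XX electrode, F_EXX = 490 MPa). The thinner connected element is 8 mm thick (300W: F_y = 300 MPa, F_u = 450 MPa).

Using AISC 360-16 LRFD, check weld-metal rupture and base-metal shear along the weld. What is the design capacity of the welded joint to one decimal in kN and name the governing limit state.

Weld metal: throat = 0.707×10 = 7.07 mm, L = 2×209 = 418 mm. φR_n = 0.75 × 0.6 × 490 × 7.07 × 418 = 651.6 kN.
Base metal shear (8 mm plate): yield φR_n = 1.0×0.6×300×8×418 = 601.9 kN; rupture φR_n = 0.75×0.6×450×8×418 = 677.2 kN; take 601.9 kN (yield).
Governing: min(651.6, 601.9) = 601.9 kN → base-metal shear.

601.9 kN (base-metal shear governs)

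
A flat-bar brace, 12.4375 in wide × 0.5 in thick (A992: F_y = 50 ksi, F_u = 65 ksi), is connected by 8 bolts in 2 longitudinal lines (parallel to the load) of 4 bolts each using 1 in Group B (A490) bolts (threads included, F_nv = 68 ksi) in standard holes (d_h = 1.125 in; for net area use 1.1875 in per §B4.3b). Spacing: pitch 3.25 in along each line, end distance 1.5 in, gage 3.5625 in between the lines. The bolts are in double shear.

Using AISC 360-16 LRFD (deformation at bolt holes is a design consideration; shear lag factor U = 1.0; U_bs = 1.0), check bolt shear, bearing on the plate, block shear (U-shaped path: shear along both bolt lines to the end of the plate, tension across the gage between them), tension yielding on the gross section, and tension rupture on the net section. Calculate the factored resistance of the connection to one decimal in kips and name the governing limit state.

245.3 kips (net-section rupture governs)

Bolt shear: A_b = π(1)²/4 = 0.7854 in². φR_n = 0.75 × 68 × 0.7854 × 8 × 2 = 640.9 kips.
Bearing (0.5 in plate, F_u = 65 ksi): end bolts L_c = 1.5 − 1.125/2 = 0.9375, R_n = min(1.2×0.9375×0.5×65, 2.4×1×0.5×65) = 36.563 kips/bolt; interior L_c = 3.25 − 1.125 = 2.125, R_n = 78 kips/bolt. φR_n = 0.75 × (2×36.563 + 6×78) = 405.8 kips.
Block shear: shear path 2×[1.5+3×3.25] = 2×11.25 in, A_gv = 11.25, A_nv = 2×(11.25 − 3.5×1.1875)×0.5 = 7.0938 in²; tension across gage: (3.5625 − 1×1.1875)×0.5 = 1.1875 in². R_n = min(0.6×65×7.0938, 0.6×50×11.25) + 1.0×65×1.1875 = min(276.66, 337.5) + 77.188 = 353.85 kips. φR_n = 0.75 × 353.85 = 265.4 kips.
Tension yield (gross): A_g = 12.4375×0.5 = 6.2188 in². φR_n = 0.90 × 50 × 6.2188 = 279.8 kips.
Tension rupture (net): A_n = (12.4375 − 2×1.1875)×0.5 = 5.0313 in² (U = 1.0, A_e = A_n). φR_n = 0.75 × 65 × 5.0313 = 245.3 kips.
Governing: min(640.9, 405.8, 265.4, 279.8, 245.3) = 245.3 kips → net-section rupture.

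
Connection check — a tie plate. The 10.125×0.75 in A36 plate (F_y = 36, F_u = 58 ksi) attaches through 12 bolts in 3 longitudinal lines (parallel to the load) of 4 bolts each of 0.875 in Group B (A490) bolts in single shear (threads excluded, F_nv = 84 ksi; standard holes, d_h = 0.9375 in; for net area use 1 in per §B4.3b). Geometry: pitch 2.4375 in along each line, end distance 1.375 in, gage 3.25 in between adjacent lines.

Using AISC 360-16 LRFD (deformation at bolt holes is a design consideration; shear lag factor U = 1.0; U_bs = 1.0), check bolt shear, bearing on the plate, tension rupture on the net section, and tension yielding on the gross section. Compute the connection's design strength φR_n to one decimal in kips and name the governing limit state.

232.5 kips (net-section rupture governs)

Bolt shear: A_b = π(0.875)²/4 = 0.60132 in². φR_n = 0.75 × 84 × 0.60132 × 12 × 1 = 454.6 kips.
Bearing (0.75 in plate, F_u = 58 ksi): end bolts L_c = 1.375 − 0.9375/2 = 0.90625, R_n = min(1.2×0.90625×0.75×58, 2.4×0.875×0.75×58) = 47.306 kips/bolt; interior L_c = 2.4375 − 0.9375 = 1.5, R_n = 78.3 kips/bolt. φR_n = 0.75 × (3×47.306 + 9×78.3) = 635.0 kips.
Tension rupture (net): A_n = (10.125 − 3×1)×0.75 = 5.3438 in² (U = 1.0, A_e = A_n). φR_n = 0.75 × 58 × 5.3438 = 232.5 kips.
Tension yield (gross): A_g = 10.125×0.75 = 7.5938 in². φR_n = 0.90 × 36 × 7.5938 = 246.0 kips.
Governing: min(454.6, 635.0, 232.5, 246.0) = 232.5 kips → net-section rupture.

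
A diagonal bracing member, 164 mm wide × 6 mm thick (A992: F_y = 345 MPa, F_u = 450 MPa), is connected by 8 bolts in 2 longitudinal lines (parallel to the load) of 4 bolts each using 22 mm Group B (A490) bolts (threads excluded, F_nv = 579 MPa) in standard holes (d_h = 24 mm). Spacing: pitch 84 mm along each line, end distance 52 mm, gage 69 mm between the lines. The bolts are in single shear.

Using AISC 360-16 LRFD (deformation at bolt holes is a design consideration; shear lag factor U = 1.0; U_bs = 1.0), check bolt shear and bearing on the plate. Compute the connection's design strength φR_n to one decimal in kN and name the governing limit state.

Bolt shear: A_b = π(22)²/4 = 380.13 mm². φR_n = 0.75 × 579 × 380.13 × 8 × 1 = 1320.6 kN.
Bearing (6 mm plate, F_u = 450 MPa): end bolts L_c = 52 − 24/2 = 40, R_n = min(1.2×40×6×450, 2.4×22×6×450) = 129.6 kN/bolt; interior L_c = 84 − 24 = 60, R_n = 142.56 kN/bolt. φR_n = 0.75 × (2×129.6 + 6×142.56) = 835.9 kN.
Governing: min(1320.6, 835.9) = 835.9 kN → bearing.

835.9 kN (bearing governs)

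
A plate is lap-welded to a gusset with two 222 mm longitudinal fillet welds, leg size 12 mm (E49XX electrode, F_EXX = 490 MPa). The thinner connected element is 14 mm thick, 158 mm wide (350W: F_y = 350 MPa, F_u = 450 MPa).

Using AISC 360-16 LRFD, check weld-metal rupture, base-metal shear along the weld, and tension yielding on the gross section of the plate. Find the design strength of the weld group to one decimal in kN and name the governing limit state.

696.8 kN (gross-section yield governs)

Weld metal: throat = 0.707×12 = 8.484 mm, L = 2×222 = 444 mm. φR_n = 0.75 × 0.6 × 490 × 8.484 × 444 = 830.6 kN.
Base metal shear (14 mm plate): yield φR_n = 1.0×0.6×350×14×444 = 1305.4 kN; rupture φR_n = 0.75×0.6×450×14×444 = 1258.7 kN; take 1258.7 kN (rupture).
Tension yield (gross): A_g = 158×14 = 2212 mm². φR_n = 0.90 × 350 × 2212 = 696.8 kN.
Governing: min(830.6, 1258.7, 696.8) = 696.8 kN → gross-section yield.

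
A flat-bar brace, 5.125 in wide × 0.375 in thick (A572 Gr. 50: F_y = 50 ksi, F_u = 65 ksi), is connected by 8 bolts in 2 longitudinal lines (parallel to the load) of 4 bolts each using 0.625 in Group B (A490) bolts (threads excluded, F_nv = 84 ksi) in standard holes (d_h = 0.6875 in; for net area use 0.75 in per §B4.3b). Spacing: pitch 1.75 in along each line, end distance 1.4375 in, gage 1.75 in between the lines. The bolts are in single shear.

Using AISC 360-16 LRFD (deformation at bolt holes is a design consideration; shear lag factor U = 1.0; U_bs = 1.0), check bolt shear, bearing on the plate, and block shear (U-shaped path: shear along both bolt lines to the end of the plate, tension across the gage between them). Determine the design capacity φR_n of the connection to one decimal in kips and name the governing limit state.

107.4 kips (block shear governs)

Bolt shear: A_b = π(0.625)²/4 = 0.3068 in². φR_n = 0.75 × 84 × 0.3068 × 8 × 1 = 154.6 kips.
Bearing (0.375 in plate, F_u = 65 ksi): end bolts L_c = 1.4375 − 0.6875/2 = 1.09375, R_n = min(1.2×1.09375×0.375×65, 2.4×0.625×0.375×65) = 31.992 kips/bolt; interior L_c = 1.75 − 0.6875 = 1.0625, R_n = 31.078 kips/bolt. φR_n = 0.75 × (2×31.992 + 6×31.078) = 187.8 kips.
Block shear: shear path 2×[1.4375+3×1.75] = 2×6.6875 in, A_gv = 5.0156, A_nv = 2×(6.6875 − 3.5×0.75)×0.375 = 3.0469 in²; tension across gage: (1.75 − 1×0.75)×0.375 = 0.375 in². R_n = min(0.6×65×3.0469, 0.6×50×5.0156) + 1.0×65×0.375 = min(118.83, 150.47) + 24.375 = 143.21 kips. φR_n = 0.75 × 143.21 = 107.4 kips.
Governing: min(154.6, 187.8, 107.4) = 107.4 kips → block shear.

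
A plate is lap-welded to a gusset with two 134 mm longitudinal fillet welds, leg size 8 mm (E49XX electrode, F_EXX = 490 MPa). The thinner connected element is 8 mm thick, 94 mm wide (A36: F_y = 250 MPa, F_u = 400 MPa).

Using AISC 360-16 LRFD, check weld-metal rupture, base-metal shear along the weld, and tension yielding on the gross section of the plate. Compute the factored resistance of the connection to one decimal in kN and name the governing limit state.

Weld metal: throat = 0.707×8 = 5.656 mm, L = 2×134 = 268 mm. φR_n = 0.75 × 0.6 × 490 × 5.656 × 268 = 334.2 kN.
Base metal shear (8 mm plate): yield φR_n = 1.0×0.6×250×8×268 = 321.6 kN; rupture φR_n = 0.75×0.6×400×8×268 = 385.9 kN; take 321.6 kN (yield).
Tension yield (gross): A_g = 94×8 = 752 mm². φR_n = 0.90 × 250 × 752 = 169.2 kN.
Governing: min(334.2, 321.6, 169.2) = 169.2 kN → gross-section yield.

169.2 kN (gross-section yield governs)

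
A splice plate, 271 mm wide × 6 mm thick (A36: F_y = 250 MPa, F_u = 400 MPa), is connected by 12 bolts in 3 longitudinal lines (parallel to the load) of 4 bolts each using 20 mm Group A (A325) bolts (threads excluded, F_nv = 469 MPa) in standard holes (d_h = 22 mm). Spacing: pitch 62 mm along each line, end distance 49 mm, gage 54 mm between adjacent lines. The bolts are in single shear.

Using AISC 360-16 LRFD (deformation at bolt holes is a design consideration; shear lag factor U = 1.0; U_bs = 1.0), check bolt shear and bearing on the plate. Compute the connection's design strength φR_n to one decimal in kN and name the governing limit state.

Bolt shear: A_b = π(20)²/4 = 314.16 mm². φR_n = 0.75 × 469 × 314.16 × 12 × 1 = 1326.1 kN.
Bearing (6 mm plate, F_u = 400 MPa): end bolts L_c = 49 − 22/2 = 38, R_n = min(1.2×38×6×400, 2.4×20×6×400) = 109.44 kN/bolt; interior L_c = 62 − 22 = 40, R_n = 115.2 kN/bolt. φR_n = 0.75 × (3×109.44 + 9×115.2) = 1023.8 kN.
Governing: min(1326.1, 1023.8) = 1023.8 kN → bearing.

1023.8 kN (bearing governs)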